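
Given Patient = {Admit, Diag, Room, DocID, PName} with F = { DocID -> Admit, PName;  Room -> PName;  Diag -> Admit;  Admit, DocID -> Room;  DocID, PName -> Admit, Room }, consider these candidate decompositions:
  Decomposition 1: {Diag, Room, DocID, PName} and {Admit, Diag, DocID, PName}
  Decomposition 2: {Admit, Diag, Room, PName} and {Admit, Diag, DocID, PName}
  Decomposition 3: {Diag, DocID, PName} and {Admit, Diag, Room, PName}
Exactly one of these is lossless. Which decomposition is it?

Decomposition 1

Decomposition 1: common = {Diag, DocID, PName}, closure = {Admit, Diag, Room, DocID, PName} → lossless.
Decomposition 2: common = {Admit, Diag, PName}, closure = {Admit, Diag, PName} → lossy.
Decomposition 3: common = {Diag, PName}, closure = {Admit, Diag, PName} → lossy.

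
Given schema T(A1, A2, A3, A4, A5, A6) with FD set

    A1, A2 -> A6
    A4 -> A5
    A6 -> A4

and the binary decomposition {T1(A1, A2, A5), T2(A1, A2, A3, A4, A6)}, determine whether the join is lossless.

Common attributes: T1 ∩ T2 = {A1, A2}.
Closure of {A1, A2}: A1, A2 → A6 applies, adding A6; A6 → A4 applies, adding A4; A4 → A5 applies, adding A5. So (A1, A2)⁺ = {A1, A2, A4, A5, A6}.
This closure contains every attribute of T1, so T1 ∩ T2 → T1. The join is lossless.

Yes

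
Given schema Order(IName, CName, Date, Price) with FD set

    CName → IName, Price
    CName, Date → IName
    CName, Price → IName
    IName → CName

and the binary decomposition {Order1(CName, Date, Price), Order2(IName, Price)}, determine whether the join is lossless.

No

Common attributes: Order1 ∩ Order2 = {Price}.
No dependency enlarges {Price}, so (Price)⁺ = {Price}.
The closure contains neither all of Order1 = {CName, Date, Price} nor all of Order2 = {IName, Price}, so the common attributes are not a superkey of either fragment. The join is lossy.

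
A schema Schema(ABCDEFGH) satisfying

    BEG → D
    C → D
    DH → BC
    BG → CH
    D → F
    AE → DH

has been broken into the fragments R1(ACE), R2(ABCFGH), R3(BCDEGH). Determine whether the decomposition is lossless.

No

Chase test. Columns are ABCDEFGH; row i has aⱼ where attribute j ∈ Ri, else bᵢⱼ.
Initial tableau (one row per fragment):
  row 1: a1 b12 a3 b14 a5 b16 b17 b18
  row 2: a1 a2 a3 b24 b25 a6 a7 a8
  row 3: b31 a2 a3 a4 a5 b36 a7 a8
Rows 1 and 2 agree on C; apply C→D and equate their D entries.
Rows 1 and 3 agree on C; apply C→D and equate their D entries.
Rows 1 and 2 agree on D; apply D→F and equate their F entries.
Rows 1 and 3 agree on D; apply D→F and equate their F entries.
No row becomes fully distinguished — the join is lossy.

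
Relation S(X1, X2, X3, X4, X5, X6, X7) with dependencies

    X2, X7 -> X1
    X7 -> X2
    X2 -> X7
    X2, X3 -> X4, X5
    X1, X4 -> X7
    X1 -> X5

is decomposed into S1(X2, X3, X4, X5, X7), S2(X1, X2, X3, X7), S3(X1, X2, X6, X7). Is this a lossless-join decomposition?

No

Chase test. Columns are X1, X2, X3, X4, X5, X6, X7; row i has aⱼ where attribute j ∈ Si, else bᵢⱼ.
Initial tableau (one row per fragment):
  row 1: b11 a2 a3 a4 a5 b16 a7
  row 2: a1 a2 a3 b24 b25 b26 a7
  row 3: a1 a2 b33 b34 b35 a6 a7
Rows 1 and 2 agree on X2, X7; apply X2, X7→X1 and equate their X1 entries.
Rows 1 and 2 agree on X2, X3; apply X2, X3→X4, X5 and equate their X4, X5 entries.
Rows 1 and 3 agree on X1; apply X1→X5 and equate their X5 entries.
No row becomes fully distinguished — the join is lossy.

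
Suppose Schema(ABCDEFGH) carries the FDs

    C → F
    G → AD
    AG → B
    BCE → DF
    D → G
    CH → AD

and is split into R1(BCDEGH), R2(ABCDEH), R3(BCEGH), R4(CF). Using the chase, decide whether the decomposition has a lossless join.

Chase test. Columns are ABCDEFGH; row i has aⱼ where attribute j ∈ Ri, else bᵢⱼ.
Initial tableau (one row per fragment):
  row 1: b11 a2 a3 a4 a5 b16 a7 a8
  row 2: a1 a2 a3 a4 a5 b26 b27 a8
  row 3: b31 a2 a3 b34 a5 b36 a7 a8
  row 4: b41 b42 a3 b44 b45 a6 b47 b48
Rows 1 and 2 agree on C; apply C→F and equate their F entries.
Rows 1 and 3 agree on C; apply C→F and equate their F entries.
Rows 1 and 4 agree on C; apply C→F and equate their F entries.
Rows 1 and 3 agree on G; apply G→AD and equate their AD entries.
Rows 1 and 2 agree on D; apply D→G and equate their G entries.
Rows 1 and 2 agree on CH; apply CH→AD and equate their AD entries.
Row 1 is now all distinguished symbols — the join is lossless.

Yes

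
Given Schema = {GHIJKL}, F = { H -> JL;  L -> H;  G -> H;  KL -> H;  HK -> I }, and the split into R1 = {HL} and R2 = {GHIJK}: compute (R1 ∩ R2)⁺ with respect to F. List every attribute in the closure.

R1 ∩ R2 = {H}.
H → JL applies, adding JL
Closure: {HJL}.

HJL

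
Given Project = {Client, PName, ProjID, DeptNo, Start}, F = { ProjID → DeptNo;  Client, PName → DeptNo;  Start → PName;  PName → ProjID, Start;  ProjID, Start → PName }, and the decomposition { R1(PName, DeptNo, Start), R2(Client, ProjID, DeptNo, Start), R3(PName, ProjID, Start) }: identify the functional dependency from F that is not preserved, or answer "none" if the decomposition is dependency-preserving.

none

ProjID → DeptNo lies within R2.
Client, PName → DeptNo: restricted closure across fragments reaches DeptNo.
Start → PName lies within R1.
PName → ProjID, Start lies within R3.
ProjID, Start → PName lies within R3.
Every dependency is enforceable on the fragments, so the decomposition is dependency-preserving.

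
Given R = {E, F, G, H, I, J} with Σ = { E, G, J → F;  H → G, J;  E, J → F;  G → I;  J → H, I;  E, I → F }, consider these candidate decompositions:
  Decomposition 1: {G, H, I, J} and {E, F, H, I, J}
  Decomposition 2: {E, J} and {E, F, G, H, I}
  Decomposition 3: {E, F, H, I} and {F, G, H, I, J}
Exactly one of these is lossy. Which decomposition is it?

Decomposition 2

Decomposition 1: common = {H, I, J}, closure = {G, H, I, J} → lossless.
Decomposition 2: common = {E}, closure = {E} → lossy.
Decomposition 3: common = {F, H, I}, closure = {F, G, H, I, J} → lossless.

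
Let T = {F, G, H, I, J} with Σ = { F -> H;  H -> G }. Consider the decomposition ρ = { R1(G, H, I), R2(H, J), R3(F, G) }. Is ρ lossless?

Chase test. Columns are F, G, H, I, J; row i has aⱼ where attribute j ∈ Ri, else bᵢⱼ.
Initial tableau (one row per fragment):
  row 1: b11 a2 a3 a4 b15
  row 2: b21 b22 a3 b24 a5
  row 3: a1 a2 b33 b34 b35
Rows 1 and 2 agree on H; apply H→G and equate their G entries.
No row becomes fully distinguished — the join is lossy.

No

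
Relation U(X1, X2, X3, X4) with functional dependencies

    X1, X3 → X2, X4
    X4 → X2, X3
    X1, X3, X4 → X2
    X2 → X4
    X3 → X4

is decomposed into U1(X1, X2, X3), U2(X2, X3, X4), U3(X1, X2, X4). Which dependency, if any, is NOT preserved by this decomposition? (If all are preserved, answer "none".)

none

X1, X3 → X2, X4: restricted closure across fragments reaches X2, X4.
X4 → X2, X3 lies within U2.
X1, X3, X4 → X2: restricted closure across fragments reaches X2.
X2 → X4 lies within U2.
X3 → X4 lies within U2.
Every dependency is enforceable on the fragments, so the decomposition is dependency-preserving.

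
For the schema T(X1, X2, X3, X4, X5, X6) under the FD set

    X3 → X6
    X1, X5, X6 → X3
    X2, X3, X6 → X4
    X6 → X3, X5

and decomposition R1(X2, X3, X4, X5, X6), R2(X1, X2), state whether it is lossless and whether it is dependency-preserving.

Lossless test: (X2)⁺ = {X2}, which is a superkey of neither fragment — lossy.
Dependency preservation: X1, X5, X6 → X3 is not contained in any single fragment, but the restricted closure of its left-hand side across the fragments still reaches the right-hand side; the remaining FDs each lie inside some fragment. All dependencies are preserved.

lossy but dependency-preserving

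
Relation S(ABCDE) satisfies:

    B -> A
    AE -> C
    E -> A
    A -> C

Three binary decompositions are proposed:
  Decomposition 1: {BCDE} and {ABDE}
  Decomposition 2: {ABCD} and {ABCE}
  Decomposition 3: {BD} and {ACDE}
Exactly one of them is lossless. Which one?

Decomposition 1

Decomposition 1: common = {BDE}, closure = {ABCDE} → lossless.
Decomposition 2: common = {ABC}, closure = {ABC} → lossy.
Decomposition 3: common = {D}, closure = {D} → lossy.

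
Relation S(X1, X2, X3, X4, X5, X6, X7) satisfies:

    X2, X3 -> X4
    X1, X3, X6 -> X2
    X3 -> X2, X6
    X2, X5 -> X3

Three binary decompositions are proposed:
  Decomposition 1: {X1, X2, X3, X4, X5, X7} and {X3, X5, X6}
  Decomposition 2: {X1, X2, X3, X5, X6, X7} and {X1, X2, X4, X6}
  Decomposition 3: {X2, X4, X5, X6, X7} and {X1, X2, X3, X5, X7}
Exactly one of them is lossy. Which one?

Decomposition 1: common = {X3, X5}, closure = {X2, X3, X4, X5, X6} → lossless.
Decomposition 2: common = {X1, X2, X6}, closure = {X1, X2, X6} → lossy.
Decomposition 3: common = {X2, X5, X7}, closure = {X2, X3, X4, X5, X6, X7} → lossless.

Decomposition 2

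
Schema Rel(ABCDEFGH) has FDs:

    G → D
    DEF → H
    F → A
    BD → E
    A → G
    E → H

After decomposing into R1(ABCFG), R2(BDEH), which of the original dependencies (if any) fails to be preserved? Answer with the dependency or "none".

G → D

Check G → D: no single fragment contains all of {DG}, and the restricted closure of {G} across the fragments never reaches {D}.
DEF → H is preserved.
F → A is preserved.
BD → E is preserved.
A → G is preserved.
E → H is preserved.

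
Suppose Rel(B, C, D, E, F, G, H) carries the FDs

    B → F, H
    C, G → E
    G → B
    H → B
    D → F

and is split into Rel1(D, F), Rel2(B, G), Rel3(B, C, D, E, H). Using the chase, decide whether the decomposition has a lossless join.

No

Chase test. Columns are B, C, D, E, F, G, H; row i has aⱼ where attribute j ∈ Reli, else bᵢⱼ.
Initial tableau (one row per fragment):
  row 1: b11 b12 a3 b14 a5 b16 b17
  row 2: a1 b22 b23 b24 b25 a6 b27
  row 3: a1 a2 a3 a4 b35 b36 a7
Rows 2 and 3 agree on B; apply B→F, H and equate their F, H entries.
Rows 1 and 3 agree on D; apply D→F and equate their F entries.
No row becomes fully distinguished — the join is lossy.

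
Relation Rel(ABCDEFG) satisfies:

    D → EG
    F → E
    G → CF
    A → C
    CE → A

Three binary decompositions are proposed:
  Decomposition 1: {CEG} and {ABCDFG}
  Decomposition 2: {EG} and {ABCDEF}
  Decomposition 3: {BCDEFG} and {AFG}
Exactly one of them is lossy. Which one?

Decomposition 2

Decomposition 1: common = {CG}, closure = {ACEFG} → lossless.
Decomposition 2: common = {E}, closure = {E} → lossy.
Decomposition 3: common = {FG}, closure = {ACEFG} → lossless.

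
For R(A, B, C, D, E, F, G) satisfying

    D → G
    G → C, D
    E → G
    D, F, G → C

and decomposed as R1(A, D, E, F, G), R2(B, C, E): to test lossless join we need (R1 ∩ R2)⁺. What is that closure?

C, D, E, G

R1 ∩ R2 = {E}.
E → G applies, adding G
G → C, D applies, adding C, D
Closure: {C, D, E, G}.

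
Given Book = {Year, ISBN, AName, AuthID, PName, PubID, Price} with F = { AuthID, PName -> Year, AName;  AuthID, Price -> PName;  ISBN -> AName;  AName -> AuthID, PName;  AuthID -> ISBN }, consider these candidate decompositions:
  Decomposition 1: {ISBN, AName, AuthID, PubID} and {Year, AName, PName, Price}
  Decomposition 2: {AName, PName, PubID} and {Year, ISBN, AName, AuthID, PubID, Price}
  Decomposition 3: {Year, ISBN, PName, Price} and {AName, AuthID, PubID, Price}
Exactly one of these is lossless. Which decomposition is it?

Decomposition 1: common = {AName}, closure = {Year, ISBN, AName, AuthID, PName} → lossy.
Decomposition 2: common = {AName, PubID}, closure = {Year, ISBN, AName, AuthID, PName, PubID} → lossless.
Decomposition 3: common = {Price}, closure = {Price} → lossy.

Decomposition 2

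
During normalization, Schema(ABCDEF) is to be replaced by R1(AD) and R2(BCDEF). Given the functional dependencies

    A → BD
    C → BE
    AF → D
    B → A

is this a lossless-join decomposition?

No

Common attributes: R1 ∩ R2 = {D}.
No dependency enlarges {D}, so (D)⁺ = {D}.
The closure contains neither all of R1 = {AD} nor all of R2 = {BCDEF}, so the common attributes are not a superkey of either fragment. The join is lossy.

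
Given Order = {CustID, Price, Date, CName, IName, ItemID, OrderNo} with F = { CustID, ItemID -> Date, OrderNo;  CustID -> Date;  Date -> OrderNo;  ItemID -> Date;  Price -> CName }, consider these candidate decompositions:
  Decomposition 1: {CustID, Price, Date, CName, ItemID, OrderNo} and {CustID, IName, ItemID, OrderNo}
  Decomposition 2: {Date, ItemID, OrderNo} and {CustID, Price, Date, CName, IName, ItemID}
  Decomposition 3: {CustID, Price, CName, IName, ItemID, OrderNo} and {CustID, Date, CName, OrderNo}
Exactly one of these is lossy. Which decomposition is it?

Decomposition 1

Decomposition 1: common = {CustID, ItemID, OrderNo}, closure = {CustID, Date, ItemID, OrderNo} → lossy.
Decomposition 2: common = {Date, ItemID}, closure = {Date, ItemID, OrderNo} → lossless.
Decomposition 3: common = {CustID, CName, OrderNo}, closure = {CustID, Date, CName, OrderNo} → lossless.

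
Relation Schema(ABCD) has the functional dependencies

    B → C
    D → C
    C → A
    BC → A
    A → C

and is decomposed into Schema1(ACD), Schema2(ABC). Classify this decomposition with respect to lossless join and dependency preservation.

Lossless test: (AC)⁺ = {AC}, which is a superkey of neither fragment — lossy.
Dependency preservation: every FD's attributes lie within a single fragment, so each can be enforced locally — preserved.

lossy but dependency-preserving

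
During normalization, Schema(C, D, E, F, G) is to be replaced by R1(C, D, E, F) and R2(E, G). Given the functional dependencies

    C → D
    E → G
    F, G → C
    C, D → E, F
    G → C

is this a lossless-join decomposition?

Common attributes: R1 ∩ R2 = {E}.
Closure of {E}: E → G applies, adding G; G → C applies, adding C; C → D applies, adding D; C, D → E, F applies, adding F. So (E)⁺ = {C, D, E, F, G}.
This closure contains every attribute of R1, so R1 ∩ R2 → R1. The join is lossless.

Yes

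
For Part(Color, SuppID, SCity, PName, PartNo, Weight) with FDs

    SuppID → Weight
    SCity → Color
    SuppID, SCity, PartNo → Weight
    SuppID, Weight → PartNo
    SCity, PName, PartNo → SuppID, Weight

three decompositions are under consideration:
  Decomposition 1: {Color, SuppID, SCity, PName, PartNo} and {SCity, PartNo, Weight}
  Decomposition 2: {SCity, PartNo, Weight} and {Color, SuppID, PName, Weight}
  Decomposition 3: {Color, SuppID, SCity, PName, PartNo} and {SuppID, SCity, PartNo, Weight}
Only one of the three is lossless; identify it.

Decomposition 3

Decomposition 1: common = {SCity, PartNo}, closure = {Color, SCity, PartNo} → lossy.
Decomposition 2: common = {Weight}, closure = {Weight} → lossy.
Decomposition 3: common = {SuppID, SCity, PartNo}, closure = {Color, SuppID, SCity, PartNo, Weight} → lossless.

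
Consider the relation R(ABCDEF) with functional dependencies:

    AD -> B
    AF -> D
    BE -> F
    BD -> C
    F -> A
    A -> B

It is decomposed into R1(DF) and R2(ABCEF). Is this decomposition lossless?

Common attributes: R1 ∩ R2 = {F}.
Closure of {F}: F → A applies, adding A; A → B applies, adding B; AF → D applies, adding D; BD → C applies, adding C. So (F)⁺ = {ABCDF}.
This closure contains every attribute of R1, so R1 ∩ R2 → R1. The join is lossless.

Yes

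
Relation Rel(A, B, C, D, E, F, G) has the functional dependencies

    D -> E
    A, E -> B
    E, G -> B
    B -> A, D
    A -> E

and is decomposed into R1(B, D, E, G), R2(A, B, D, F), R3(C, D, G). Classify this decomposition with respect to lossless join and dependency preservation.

Lossless test (chase): Rows 1 and 2 agree on D; apply D→E and equate their E entries. Rows 1 and 3 agree on D; apply D→E and equate their E entries. Rows 1 and 3 agree on E, G; apply E, G→B and equate their B entries. Rows 1 and 2 agree on B; apply B→A, D and equate their A, D entries. Rows 1 and 3 agree on B; apply B→A, D and equate their A, D entries. No row becomes fully distinguished — the join is lossy.
Dependency preservation: A, E → B; A → E are not contained in any single fragment, but the restricted closure of each left-hand side across the fragments still reaches the right-hand side; the remaining FDs each lie inside some fragment. All dependencies are preserved.

lossy but dependency-preserving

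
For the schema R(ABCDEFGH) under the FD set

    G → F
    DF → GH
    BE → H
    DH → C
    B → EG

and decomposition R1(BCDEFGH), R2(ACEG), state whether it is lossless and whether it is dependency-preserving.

Lossless test: (CEG)⁺ = {CEFG}, which is a superkey of neither fragment — lossy.
Dependency preservation: every FD's attributes lie within a single fragment, so each can be enforced locally — preserved.

lossy but dependency-preserving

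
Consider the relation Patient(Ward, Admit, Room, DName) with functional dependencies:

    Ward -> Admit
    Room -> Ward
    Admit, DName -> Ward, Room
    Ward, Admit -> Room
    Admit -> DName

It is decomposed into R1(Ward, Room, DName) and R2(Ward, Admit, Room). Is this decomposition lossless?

Common attributes: R1 ∩ R2 = {Ward, Room}.
Closure of {Ward, Room}: Ward → Admit applies, adding Admit; Admit → DName applies, adding DName. So (Ward, Room)⁺ = {Ward, Admit, Room, DName}.
This closure contains every attribute of R1, so R1 ∩ R2 → R1. The join is lossless.

Yes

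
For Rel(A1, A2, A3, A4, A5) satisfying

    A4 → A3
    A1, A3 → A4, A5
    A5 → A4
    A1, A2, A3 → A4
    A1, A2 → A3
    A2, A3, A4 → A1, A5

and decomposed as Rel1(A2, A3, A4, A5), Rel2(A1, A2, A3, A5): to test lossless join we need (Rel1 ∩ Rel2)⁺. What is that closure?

Rel1 ∩ Rel2 = {A2, A3, A5}.
A5 → A4 applies, adding A4
A2, A3, A4 → A1, A5 applies, adding A1
Closure: {A1, A2, A3, A4, A5}.

A1, A2, A3, A4, A5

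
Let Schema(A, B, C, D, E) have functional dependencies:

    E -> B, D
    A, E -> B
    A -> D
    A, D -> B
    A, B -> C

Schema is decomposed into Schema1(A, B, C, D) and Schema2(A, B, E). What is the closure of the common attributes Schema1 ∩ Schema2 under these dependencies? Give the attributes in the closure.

A, B, C, D

Schema1 ∩ Schema2 = {A, B}.
A → D applies, adding D
A, B → C applies, adding C
Closure: {A, B, C, D}.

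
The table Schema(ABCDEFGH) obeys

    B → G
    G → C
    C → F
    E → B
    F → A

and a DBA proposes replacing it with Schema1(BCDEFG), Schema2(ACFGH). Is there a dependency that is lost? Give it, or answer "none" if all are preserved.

B → G lies within Schema1.
G → C lies within Schema1.
C → F lies within Schema1.
E → B lies within Schema1.
F → A lies within Schema2.
Every dependency is enforceable on the fragments, so the decomposition is dependency-preserving.

none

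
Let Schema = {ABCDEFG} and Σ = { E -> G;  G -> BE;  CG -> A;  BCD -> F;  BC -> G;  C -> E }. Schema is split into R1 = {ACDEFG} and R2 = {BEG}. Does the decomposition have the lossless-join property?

Common attributes: R1 ∩ R2 = {EG}.
Closure of {EG}: G → BE applies, adding B. So (EG)⁺ = {BEG}.
This closure contains every attribute of R2, so R1 ∩ R2 → R2. The join is lossless.

Yes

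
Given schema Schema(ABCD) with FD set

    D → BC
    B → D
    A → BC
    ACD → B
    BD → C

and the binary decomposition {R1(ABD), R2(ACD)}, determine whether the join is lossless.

Common attributes: R1 ∩ R2 = {AD}.
Closure of {AD}: D → BC applies, adding BC. So (AD)⁺ = {ABCD}.
This closure contains every attribute of R1, so R1 ∩ R2 → R1. The join is lossless.

Yes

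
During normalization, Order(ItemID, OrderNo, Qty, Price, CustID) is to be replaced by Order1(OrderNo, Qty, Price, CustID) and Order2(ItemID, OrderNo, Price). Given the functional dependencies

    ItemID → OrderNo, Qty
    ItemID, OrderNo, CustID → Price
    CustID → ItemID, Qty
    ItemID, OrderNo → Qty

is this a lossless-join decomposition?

No

Common attributes: Order1 ∩ Order2 = {OrderNo, Price}.
No dependency enlarges {OrderNo, Price}, so (OrderNo, Price)⁺ = {OrderNo, Price}.
The closure contains neither all of Order1 = {OrderNo, Qty, Price, CustID} nor all of Order2 = {ItemID, OrderNo, Price}, so the common attributes are not a superkey of either fragment. The join is lossy.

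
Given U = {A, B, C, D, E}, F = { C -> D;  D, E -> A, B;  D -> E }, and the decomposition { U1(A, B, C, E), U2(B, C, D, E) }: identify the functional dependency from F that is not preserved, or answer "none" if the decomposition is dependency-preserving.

D, E -> A, B

Check D, E → A, B: no single fragment contains all of {A, B, D, E}, and the restricted closure of {D, E} across the fragments never reaches {A, B}.
C → D is preserved.
D → E is preserved.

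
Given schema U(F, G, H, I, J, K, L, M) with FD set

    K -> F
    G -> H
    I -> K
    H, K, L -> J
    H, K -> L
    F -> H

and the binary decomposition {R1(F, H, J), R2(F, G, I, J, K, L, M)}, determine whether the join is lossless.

Yes

Common attributes: R1 ∩ R2 = {F, J}.
Closure of {F, J}: F → H applies, adding H. So (F, J)⁺ = {F, H, J}.
This closure contains every attribute of R1, so R1 ∩ R2 → R1. The join is lossless.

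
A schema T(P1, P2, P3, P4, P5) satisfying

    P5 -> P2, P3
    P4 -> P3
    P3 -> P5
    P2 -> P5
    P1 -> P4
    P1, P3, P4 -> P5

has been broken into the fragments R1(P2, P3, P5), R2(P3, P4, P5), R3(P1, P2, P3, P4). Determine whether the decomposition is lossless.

Chase test. Columns are P1, P2, P3, P4, P5; row i has aⱼ where attribute j ∈ Ri, else bᵢⱼ.
Initial tableau (one row per fragment):
  row 1: b11 a2 a3 b14 a5
  row 2: b21 b22 a3 a4 a5
  row 3: a1 a2 a3 a4 b35
Rows 1 and 2 agree on P5; apply P5→P2, P3 and equate their P2, P3 entries.
Rows 1 and 3 agree on P3; apply P3→P5 and equate their P5 entries.
Row 3 is now all distinguished symbols — the join is lossless.

Yes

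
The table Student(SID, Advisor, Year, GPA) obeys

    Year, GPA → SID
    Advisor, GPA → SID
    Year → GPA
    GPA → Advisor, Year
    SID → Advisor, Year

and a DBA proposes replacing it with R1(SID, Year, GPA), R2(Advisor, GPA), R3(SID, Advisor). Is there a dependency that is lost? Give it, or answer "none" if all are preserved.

none

Year, GPA → SID lies within R1.
Advisor, GPA → SID: restricted closure across fragments reaches SID.
Year → GPA lies within R1.
GPA → Advisor, Year: restricted closure across fragments reaches Advisor, Year.
SID → Advisor, Year: restricted closure across fragments reaches Advisor, Year.
Every dependency is enforceable on the fragments, so the decomposition is dependency-preserving.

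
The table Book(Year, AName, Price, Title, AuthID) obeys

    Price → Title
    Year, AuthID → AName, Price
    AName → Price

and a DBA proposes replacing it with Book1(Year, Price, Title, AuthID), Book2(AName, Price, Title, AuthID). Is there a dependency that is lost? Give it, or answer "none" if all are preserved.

Check Year, AuthID → AName, Price: no single fragment contains all of {Year, AName, Price, AuthID}, and the restricted closure of {Year, AuthID} across the fragments never reaches {AName, Price}.
Price → Title is preserved.
AName → Price is preserved.

Year, AuthID → AName, Price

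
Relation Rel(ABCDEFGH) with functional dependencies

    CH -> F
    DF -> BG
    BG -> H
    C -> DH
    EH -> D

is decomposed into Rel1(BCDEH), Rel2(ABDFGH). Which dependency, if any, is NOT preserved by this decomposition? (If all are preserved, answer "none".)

CH -> F

Check CH → F: no single fragment contains all of {CFH}, and the restricted closure of {CH} across the fragments never reaches {F}.
DF → BG is preserved.
BG → H is preserved.
C → DH is preserved.
EH → D is preserved.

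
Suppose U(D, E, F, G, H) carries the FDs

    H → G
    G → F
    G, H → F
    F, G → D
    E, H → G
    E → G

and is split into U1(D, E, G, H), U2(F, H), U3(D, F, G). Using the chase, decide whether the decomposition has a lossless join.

Chase test. Columns are D, E, F, G, H; row i has aⱼ where attribute j ∈ Ui, else bᵢⱼ.
Initial tableau (one row per fragment):
  row 1: a1 a2 b13 a4 a5
  row 2: b21 b22 a3 b24 a5
  row 3: a1 b32 a3 a4 b35
Rows 1 and 2 agree on H; apply H→G and equate their G entries.
Rows 1 and 2 agree on G; apply G→F and equate their F entries.
Rows 1 and 2 agree on F, G; apply F, G→D and equate their D entries.
Row 1 is now all distinguished symbols — the join is lossless.

Yes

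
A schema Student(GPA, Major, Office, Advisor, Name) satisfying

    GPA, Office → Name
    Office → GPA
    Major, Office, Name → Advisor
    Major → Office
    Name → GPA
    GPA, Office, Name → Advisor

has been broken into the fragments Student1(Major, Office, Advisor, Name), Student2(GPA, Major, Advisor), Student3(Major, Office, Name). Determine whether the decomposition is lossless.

Yes

Chase test. Columns are GPA, Major, Office, Advisor, Name; row i has aⱼ where attribute j ∈ Studenti, else bᵢⱼ.
Initial tableau (one row per fragment):
  row 1: b11 a2 a3 a4 a5
  row 2: a1 a2 b23 a4 b25
  row 3: b31 a2 a3 b34 a5
Rows 1 and 3 agree on Office; apply Office→GPA and equate their GPA entries.
Rows 1 and 3 agree on Major, Office, Name; apply Major, Office, Name→Advisor and equate their Advisor entries.
Rows 1 and 2 agree on Major; apply Major→Office and equate their Office entries.
Rows 1 and 2 agree on Office; apply Office→GPA and equate their GPA entries.
Rows 1 and 2 agree on GPA, Office; apply GPA, Office→Name and equate their Name entries.
Row 1 is now all distinguished symbols — the join is lossless.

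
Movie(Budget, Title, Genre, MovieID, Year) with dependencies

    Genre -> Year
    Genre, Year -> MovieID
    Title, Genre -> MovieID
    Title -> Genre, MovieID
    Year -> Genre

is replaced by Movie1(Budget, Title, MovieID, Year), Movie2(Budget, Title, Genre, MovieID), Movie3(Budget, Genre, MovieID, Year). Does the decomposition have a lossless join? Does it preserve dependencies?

Lossless test (chase): Rows 2 and 3 agree on Genre; apply Genre→Year and equate their Year entries. Rows 1 and 2 agree on Title; apply Title→Genre, MovieID and equate their Genre, MovieID entries. Row 1 is now all distinguished symbols — the join is lossless.
Dependency preservation: every FD's attributes lie within a single fragment, so each can be enforced locally — preserved.

lossless and dependency-preserving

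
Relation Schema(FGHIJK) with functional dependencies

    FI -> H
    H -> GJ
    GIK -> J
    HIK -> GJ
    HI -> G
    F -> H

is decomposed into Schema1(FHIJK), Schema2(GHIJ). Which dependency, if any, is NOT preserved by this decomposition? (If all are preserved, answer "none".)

Check GIK → J: no single fragment contains all of {GIJK}, and the restricted closure of {GIK} across the fragments never reaches {J}.
FI → H is preserved.
H → GJ is preserved.
HIK → GJ is preserved.
HI → G is preserved.
F → H is preserved.

GIK -> J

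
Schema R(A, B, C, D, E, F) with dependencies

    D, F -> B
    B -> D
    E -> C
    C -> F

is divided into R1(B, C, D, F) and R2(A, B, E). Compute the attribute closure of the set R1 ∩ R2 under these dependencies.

R1 ∩ R2 = {B}.
B → D applies, adding D
Closure: {B, D}.

B, D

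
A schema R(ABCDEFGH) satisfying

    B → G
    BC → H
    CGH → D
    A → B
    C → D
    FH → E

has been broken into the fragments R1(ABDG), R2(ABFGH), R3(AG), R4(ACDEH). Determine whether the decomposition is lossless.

Chase test. Columns are ABCDEFGH; row i has aⱼ where attribute j ∈ Ri, else bᵢⱼ.
Initial tableau (one row per fragment):
  row 1: a1 a2 b13 a4 b15 b16 a7 b18
  row 2: a1 a2 b23 b24 b25 a6 a7 a8
  row 3: a1 b32 b33 b34 b35 b36 a7 b38
  row 4: a1 b42 a3 a4 a5 b46 b47 a8
Rows 1 and 3 agree on A; apply A→B and equate their B entries.
Rows 1 and 4 agree on A; apply A→B and equate their B entries.
Rows 1 and 4 agree on B; apply B→G and equate their G entries.
No row becomes fully distinguished — the join is lossy.

No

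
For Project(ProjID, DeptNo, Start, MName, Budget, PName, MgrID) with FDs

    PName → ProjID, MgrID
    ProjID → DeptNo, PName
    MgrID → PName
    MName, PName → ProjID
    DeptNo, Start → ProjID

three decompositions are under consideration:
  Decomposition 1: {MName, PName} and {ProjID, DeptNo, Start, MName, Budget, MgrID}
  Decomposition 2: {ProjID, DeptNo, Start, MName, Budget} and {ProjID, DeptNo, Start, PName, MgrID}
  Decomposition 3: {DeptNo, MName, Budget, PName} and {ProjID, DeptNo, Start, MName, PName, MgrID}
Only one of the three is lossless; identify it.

Decomposition 2

Decomposition 1: common = {MName}, closure = {MName} → lossy.
Decomposition 2: common = {ProjID, DeptNo, Start}, closure = {ProjID, DeptNo, Start, PName, MgrID} → lossless.
Decomposition 3: common = {DeptNo, MName, PName}, closure = {ProjID, DeptNo, MName, PName, MgrID} → lossy.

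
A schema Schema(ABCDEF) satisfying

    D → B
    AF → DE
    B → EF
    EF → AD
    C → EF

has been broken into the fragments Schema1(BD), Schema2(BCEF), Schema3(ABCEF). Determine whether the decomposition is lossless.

Yes

Chase test. Columns are ABCDEF; row i has aⱼ where attribute j ∈ Schemai, else bᵢⱼ.
Initial tableau (one row per fragment):
  row 1: b11 a2 b13 a4 b15 b16
  row 2: b21 a2 a3 b24 a5 a6
  row 3: a1 a2 a3 b34 a5 a6
Rows 1 and 2 agree on B; apply B→EF and equate their EF entries.
Rows 1 and 2 agree on EF; apply EF→AD and equate their AD entries.
Rows 1 and 3 agree on EF; apply EF→AD and equate their AD entries.
Row 2 is now all distinguished symbols — the join is lossless.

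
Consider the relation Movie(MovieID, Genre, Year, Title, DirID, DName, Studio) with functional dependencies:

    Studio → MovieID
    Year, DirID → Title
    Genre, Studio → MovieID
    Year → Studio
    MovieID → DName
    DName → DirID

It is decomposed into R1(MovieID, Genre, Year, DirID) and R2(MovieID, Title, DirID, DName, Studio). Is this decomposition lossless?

Common attributes: R1 ∩ R2 = {MovieID, DirID}.
Closure of {MovieID, DirID}: MovieID → DName applies, adding DName. So (MovieID, DirID)⁺ = {MovieID, DirID, DName}.
The closure contains neither all of R1 = {MovieID, Genre, Year, DirID} nor all of R2 = {MovieID, Title, DirID, DName, Studio}, so the common attributes are not a superkey of either fragment. The join is lossy.

No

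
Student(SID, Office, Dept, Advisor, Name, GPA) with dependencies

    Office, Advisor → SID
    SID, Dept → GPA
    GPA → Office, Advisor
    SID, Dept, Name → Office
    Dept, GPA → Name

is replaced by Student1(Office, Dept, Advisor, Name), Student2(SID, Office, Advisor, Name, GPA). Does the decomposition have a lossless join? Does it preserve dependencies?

Lossless test: (Office, Advisor, Name)⁺ = {SID, Office, Advisor, Name}, which is a superkey of neither fragment — lossy.
Dependency preservation: the restricted closure of {SID, Dept} across the fragments never reaches {GPA}, so SID, Dept → GPA cannot be enforced without a join — not preserved.

lossy and not dependency-preserving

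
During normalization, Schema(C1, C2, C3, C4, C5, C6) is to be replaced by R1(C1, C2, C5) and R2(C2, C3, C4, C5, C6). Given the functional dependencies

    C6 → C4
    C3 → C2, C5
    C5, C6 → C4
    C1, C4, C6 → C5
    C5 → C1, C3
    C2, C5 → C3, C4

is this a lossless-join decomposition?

Common attributes: R1 ∩ R2 = {C2, C5}.
Closure of {C2, C5}: C5 → C1, C3 applies, adding C1, C3; C2, C5 → C3, C4 applies, adding C4. So (C2, C5)⁺ = {C1, C2, C3, C4, C5}.
This closure contains every attribute of R1, so R1 ∩ R2 → R1. The join is lossless.

Yes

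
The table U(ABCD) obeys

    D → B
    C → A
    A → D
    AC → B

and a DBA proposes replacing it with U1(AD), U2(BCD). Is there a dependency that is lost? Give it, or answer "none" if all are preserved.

C → A

Check C → A: no single fragment contains all of {AC}, and the restricted closure of {C} across the fragments never reaches {A}.
D → B is preserved.
A → D is preserved.
AC → B is preserved.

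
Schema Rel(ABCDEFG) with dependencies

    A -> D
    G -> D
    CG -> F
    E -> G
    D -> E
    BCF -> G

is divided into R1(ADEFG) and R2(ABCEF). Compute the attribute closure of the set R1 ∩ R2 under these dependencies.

ADEFG

R1 ∩ R2 = {AEF}.
A → D applies, adding D
E → G applies, adding G
Closure: {ADEFG}.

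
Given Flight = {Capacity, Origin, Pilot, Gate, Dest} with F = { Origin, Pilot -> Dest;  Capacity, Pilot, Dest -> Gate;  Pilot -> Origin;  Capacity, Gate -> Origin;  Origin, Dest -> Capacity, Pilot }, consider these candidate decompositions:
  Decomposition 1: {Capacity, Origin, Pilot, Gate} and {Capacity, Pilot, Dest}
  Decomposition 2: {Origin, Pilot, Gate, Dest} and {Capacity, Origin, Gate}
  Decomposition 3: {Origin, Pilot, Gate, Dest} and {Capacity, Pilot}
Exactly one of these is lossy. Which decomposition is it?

Decomposition 2

Decomposition 1: common = {Capacity, Pilot}, closure = {Capacity, Origin, Pilot, Gate, Dest} → lossless.
Decomposition 2: common = {Origin, Gate}, closure = {Origin, Gate} → lossy.
Decomposition 3: common = {Pilot}, closure = {Capacity, Origin, Pilot, Gate, Dest} → lossless.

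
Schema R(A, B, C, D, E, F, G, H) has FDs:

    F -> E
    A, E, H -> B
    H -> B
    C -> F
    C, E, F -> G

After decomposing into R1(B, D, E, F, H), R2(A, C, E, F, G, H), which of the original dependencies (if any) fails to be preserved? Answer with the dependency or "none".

none

F → E lies within R1.
A, E, H → B: restricted closure across fragments reaches B.
H → B lies within R1.
C → F lies within R2.
C, E, F → G lies within R2.
Every dependency is enforceable on the fragments, so the decomposition is dependency-preserving.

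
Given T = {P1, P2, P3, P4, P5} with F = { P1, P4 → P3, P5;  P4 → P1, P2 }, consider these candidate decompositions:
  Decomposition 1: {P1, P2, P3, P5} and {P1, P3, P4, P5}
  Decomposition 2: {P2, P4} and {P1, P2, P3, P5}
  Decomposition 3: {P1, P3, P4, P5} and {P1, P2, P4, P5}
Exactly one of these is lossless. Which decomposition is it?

Decomposition 3

Decomposition 1: common = {P1, P3, P5}, closure = {P1, P3, P5} → lossy.
Decomposition 2: common = {P2}, closure = {P2} → lossy.
Decomposition 3: common = {P1, P4, P5}, closure = {P1, P2, P3, P4, P5} → lossless.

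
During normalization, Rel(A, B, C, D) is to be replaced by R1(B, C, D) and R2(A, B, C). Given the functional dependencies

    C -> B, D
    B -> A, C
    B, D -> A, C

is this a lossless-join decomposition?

Yes

Common attributes: R1 ∩ R2 = {B, C}.
Closure of {B, C}: C → B, D applies, adding D; B → A, C applies, adding A. So (B, C)⁺ = {A, B, C, D}.
This closure contains every attribute of R1, so R1 ∩ R2 → R1. The join is lossless.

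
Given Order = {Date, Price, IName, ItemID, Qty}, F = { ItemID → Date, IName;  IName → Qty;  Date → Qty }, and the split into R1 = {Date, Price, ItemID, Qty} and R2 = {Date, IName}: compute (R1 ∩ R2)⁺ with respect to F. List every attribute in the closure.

R1 ∩ R2 = {Date}.
Date → Qty applies, adding Qty
Closure: {Date, Qty}.

Date, Qty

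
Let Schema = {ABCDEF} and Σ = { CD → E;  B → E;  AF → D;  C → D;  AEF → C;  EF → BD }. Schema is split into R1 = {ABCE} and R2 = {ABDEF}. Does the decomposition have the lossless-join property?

No

Common attributes: R1 ∩ R2 = {ABE}.
No dependency enlarges {ABE}, so (ABE)⁺ = {ABE}.
The closure contains neither all of R1 = {ABCE} nor all of R2 = {ABDEF}, so the common attributes are not a superkey of either fragment. The join is lossy.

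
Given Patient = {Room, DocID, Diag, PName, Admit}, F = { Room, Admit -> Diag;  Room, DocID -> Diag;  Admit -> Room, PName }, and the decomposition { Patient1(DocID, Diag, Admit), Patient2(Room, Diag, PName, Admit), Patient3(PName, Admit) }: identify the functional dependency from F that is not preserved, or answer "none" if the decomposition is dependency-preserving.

Room, DocID -> Diag

Check Room, DocID → Diag: no single fragment contains all of {Room, DocID, Diag}, and the restricted closure of {Room, DocID} across the fragments never reaches {Diag}.
Room, Admit → Diag is preserved.
Admit → Room, PName is preserved.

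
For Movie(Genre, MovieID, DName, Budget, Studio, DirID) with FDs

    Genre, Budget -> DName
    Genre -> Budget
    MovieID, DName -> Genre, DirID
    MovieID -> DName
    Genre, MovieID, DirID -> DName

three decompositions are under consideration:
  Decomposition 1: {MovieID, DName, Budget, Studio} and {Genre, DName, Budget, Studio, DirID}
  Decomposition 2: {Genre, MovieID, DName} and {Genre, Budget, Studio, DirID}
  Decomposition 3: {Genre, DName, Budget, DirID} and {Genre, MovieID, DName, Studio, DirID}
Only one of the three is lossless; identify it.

Decomposition 1: common = {DName, Budget, Studio}, closure = {DName, Budget, Studio} → lossy.
Decomposition 2: common = {Genre}, closure = {Genre, DName, Budget} → lossy.
Decomposition 3: common = {Genre, DName, DirID}, closure = {Genre, DName, Budget, DirID} → lossless.

Decomposition 3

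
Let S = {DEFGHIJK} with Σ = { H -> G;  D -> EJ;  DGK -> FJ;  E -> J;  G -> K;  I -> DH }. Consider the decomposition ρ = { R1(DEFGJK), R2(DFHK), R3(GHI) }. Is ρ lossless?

Chase test. Columns are DEFGHIJK; row i has aⱼ where attribute j ∈ Ri, else bᵢⱼ.
Initial tableau (one row per fragment):
  row 1: a1 a2 a3 a4 b15 b16 a7 a8
  row 2: a1 b22 a3 b24 a5 b26 b27 a8
  row 3: b31 b32 b33 a4 a5 a6 b37 b38
Rows 2 and 3 agree on H; apply H→G and equate their G entries.
Rows 1 and 2 agree on D; apply D→EJ and equate their EJ entries.
Rows 1 and 3 agree on G; apply G→K and equate their K entries.
No row becomes fully distinguished — the join is lossy.

No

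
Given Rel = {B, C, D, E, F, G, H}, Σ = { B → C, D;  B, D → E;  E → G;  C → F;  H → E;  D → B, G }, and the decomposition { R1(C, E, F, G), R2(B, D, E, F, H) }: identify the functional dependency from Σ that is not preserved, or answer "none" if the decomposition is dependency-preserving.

Check B → C, D: no single fragment contains all of {B, C, D}, and the restricted closure of {B} across the fragments never reaches {C, D}.
B, D → E is preserved.
E → G is preserved.
C → F is preserved.
H → E is preserved.
D → B, G is preserved.

B → C, D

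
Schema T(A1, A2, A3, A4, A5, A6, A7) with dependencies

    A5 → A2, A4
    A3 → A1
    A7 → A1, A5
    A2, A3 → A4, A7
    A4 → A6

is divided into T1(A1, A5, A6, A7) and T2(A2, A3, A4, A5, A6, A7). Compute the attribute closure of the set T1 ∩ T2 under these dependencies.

T1 ∩ T2 = {A5, A6, A7}.
A5 → A2, A4 applies, adding A2, A4
A7 → A1, A5 applies, adding A1
Closure: {A1, A2, A4, A5, A6, A7}.

A1, A2, A4, A5, A6, A7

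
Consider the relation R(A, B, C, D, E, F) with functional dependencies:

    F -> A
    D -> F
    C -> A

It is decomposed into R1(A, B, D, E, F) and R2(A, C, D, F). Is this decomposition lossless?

No

Common attributes: R1 ∩ R2 = {A, D, F}.
No dependency enlarges {A, D, F}, so (A, D, F)⁺ = {A, D, F}.
The closure contains neither all of R1 = {A, B, D, E, F} nor all of R2 = {A, C, D, F}, so the common attributes are not a superkey of either fragment. The join is lossy.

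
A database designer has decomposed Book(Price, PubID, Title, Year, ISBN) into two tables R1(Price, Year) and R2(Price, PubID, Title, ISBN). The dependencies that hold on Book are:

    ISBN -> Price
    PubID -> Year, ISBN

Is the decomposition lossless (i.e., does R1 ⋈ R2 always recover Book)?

No

Common attributes: R1 ∩ R2 = {Price}.
No dependency enlarges {Price}, so (Price)⁺ = {Price}.
The closure contains neither all of R1 = {Price, Year} nor all of R2 = {Price, PubID, Title, ISBN}, so the common attributes are not a superkey of either fragment. The join is lossy.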